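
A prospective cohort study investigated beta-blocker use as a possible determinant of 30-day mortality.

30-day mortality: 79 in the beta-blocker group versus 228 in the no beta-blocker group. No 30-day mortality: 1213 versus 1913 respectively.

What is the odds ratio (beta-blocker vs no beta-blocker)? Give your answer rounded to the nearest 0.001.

From the description: a = 79, b = 1213, c = 228, d = 1913.
OR = (a·d)/(b·c) = (79 × 1913) / (1213 × 228) = 151127 / 276564 = 0.54644
Exposure is associated with lower odds of 30-day mortality (OR = 0.55 < 1).

0.546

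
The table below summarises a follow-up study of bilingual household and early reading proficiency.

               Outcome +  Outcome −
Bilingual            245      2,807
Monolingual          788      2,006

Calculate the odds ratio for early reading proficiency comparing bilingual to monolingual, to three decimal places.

Cells: a = 245, b = 2807, c = 788, d = 2006.
OR = (a·d)/(b·c) = (245 × 2006) / (2807 × 788) = 491470 / 2211916 = 0.22219
Exposure is associated with lower odds of early reading proficiency (OR = 0.22 < 1).

0.222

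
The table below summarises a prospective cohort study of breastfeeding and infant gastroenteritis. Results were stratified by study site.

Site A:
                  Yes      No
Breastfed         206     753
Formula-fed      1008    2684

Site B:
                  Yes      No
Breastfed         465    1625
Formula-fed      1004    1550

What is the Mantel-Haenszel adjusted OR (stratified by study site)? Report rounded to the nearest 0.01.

OR_MH = Σ(aᵢdᵢ/nᵢ) / Σ(bᵢcᵢ/nᵢ), where nᵢ is the stratum total.
Stratum 1 (Site A): n = 4651; a·d/n = 206·2684/4651 = 118.8785; b·c/n = 753·1008/4651 = 163.1959
Stratum 2 (Site B): n = 4644; a·d/n = 465·1550/4644 = 155.2003; b·c/n = 1625·1004/4644 = 351.3135
OR_MH = (118.8785 + 155.2003) / (163.1959 + 351.3135) = 274.0788 / 514.5094 = 0.53270

0.53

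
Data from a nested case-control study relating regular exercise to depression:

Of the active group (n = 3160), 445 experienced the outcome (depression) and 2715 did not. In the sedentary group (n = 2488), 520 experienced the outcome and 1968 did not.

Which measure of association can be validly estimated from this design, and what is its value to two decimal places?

From the description: a = 445, b = 2715, c = 520, d = 1968.
This is a nested case-control study: participants were sampled on outcome status, so risks in the source population cannot be estimated directly — relative risk is not valid here. The odds ratio is the appropriate measure.
OR = (a·d)/(b·c) = (445 × 1968) / (2715 × 520) = 875760 / 1411800 = 0.62031

0.62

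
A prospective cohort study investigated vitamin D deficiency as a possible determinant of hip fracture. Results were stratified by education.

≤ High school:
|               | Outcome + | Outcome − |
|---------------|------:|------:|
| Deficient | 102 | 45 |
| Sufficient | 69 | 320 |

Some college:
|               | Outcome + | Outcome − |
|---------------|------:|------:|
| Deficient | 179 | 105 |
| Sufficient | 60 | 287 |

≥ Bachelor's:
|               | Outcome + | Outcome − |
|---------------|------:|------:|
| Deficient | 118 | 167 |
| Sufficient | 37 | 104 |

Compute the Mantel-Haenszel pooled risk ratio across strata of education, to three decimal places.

RR_MH = Σ(aᵢ·n₀ᵢ/nᵢ) / Σ(cᵢ·n₁ᵢ/nᵢ), with n₁ᵢ = aᵢ+bᵢ (exposed), n₀ᵢ = cᵢ+dᵢ (unexposed), nᵢ = n₁ᵢ+n₀ᵢ.
Stratum 1 (≤ High school): n₁ = 147, n₀ = 389, n = 536; a·n₀/n = 102·389/536 = 74.0261; c·n₁/n = 69·147/536 = 18.9235
Stratum 2 (Some college): n₁ = 284, n₀ = 347, n = 631; a·n₀/n = 179·347/631 = 98.4358; c·n₁/n = 60·284/631 = 27.0048
Stratum 3 (≥ Bachelor's): n₁ = 285, n₀ = 141, n = 426; a·n₀/n = 118·141/426 = 39.0563; c·n₁/n = 37·285/426 = 24.7535
RR_MH = (74.0261 + 98.4358 + 39.0563) / (18.9235 + 27.0048 + 24.7535) = 211.5183 / 70.6818 = 2.99254

2.993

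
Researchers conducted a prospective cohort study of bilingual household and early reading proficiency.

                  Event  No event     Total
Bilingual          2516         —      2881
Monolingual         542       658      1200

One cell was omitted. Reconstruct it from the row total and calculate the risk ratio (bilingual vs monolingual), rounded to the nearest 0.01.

The missing cell is in the exposed row: 2881 − 2516 = 365.
So a = 2516, b = 365, c = 542, d = 658.
RR = [a/(a+b)] / [c/(c+d)] = (2516/2881) / (542/1200) = 0.87331/0.45167 = 1.93352

1.93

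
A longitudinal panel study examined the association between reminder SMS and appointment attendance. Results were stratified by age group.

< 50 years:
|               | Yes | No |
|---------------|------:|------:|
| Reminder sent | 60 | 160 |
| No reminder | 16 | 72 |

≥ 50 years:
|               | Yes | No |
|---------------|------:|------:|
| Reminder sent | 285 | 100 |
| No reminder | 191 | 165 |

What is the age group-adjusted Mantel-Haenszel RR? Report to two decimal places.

RR_MH = Σ(aᵢ·n₀ᵢ/nᵢ) / Σ(cᵢ·n₁ᵢ/nᵢ), with n₁ᵢ = aᵢ+bᵢ (exposed), n₀ᵢ = cᵢ+dᵢ (unexposed), nᵢ = n₁ᵢ+n₀ᵢ.
Stratum 1 (< 50 years): n₁ = 220, n₀ = 88, n = 308; a·n₀/n = 60·88/308 = 17.1429; c·n₁/n = 16·220/308 = 11.4286
Stratum 2 (≥ 50 years): n₁ = 385, n₀ = 356, n = 741; a·n₀/n = 285·356/741 = 136.9231; c·n₁/n = 191·385/741 = 99.2375
RR_MH = (17.1429 + 136.9231) / (11.4286 + 99.2375) = 154.0659 / 110.6661 = 1.39217

1.39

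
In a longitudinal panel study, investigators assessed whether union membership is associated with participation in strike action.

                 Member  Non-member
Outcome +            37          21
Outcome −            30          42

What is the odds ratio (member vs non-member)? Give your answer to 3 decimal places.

Reading the table with exposure as columns: a = 37 (Member, case), b = 30 (Member, non-case), c = 21 (Non-member, case), d = 42.
OR = (a·d)/(b·c) = (37 × 42) / (30 × 21) = 1554 / 630 = 2.46667
The odds of participation in strike action are about 2.47 times as high in the member group.

2.467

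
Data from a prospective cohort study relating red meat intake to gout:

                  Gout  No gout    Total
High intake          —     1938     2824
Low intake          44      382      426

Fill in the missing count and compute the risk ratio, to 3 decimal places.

3.038

The missing cell is in the exposed row: 2824 − 1938 = 886.
So a = 886, b = 1938, c = 44, d = 382.
RR = [a/(a+b)] / [c/(c+d)] = (886/2824) / (44/426) = 0.31374/0.10329 = 3.03757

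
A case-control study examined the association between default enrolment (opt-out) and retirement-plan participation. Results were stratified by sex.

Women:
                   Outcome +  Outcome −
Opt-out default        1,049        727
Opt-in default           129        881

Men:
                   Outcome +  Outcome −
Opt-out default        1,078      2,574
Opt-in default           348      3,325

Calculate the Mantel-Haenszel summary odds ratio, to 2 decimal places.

5.26

OR_MH = Σ(aᵢdᵢ/nᵢ) / Σ(bᵢcᵢ/nᵢ), where nᵢ is the stratum total.
Stratum 1 (Women): n = 2786; a·d/n = 1049·881/2786 = 331.7190; b·c/n = 727·129/2786 = 33.6622
Stratum 2 (Men): n = 7325; a·d/n = 1078·3325/7325 = 489.3311; b·c/n = 2574·348/7325 = 122.2870
OR_MH = (331.7190 + 489.3311) / (33.6622 + 122.2870) = 821.0500 / 155.9492 = 5.26486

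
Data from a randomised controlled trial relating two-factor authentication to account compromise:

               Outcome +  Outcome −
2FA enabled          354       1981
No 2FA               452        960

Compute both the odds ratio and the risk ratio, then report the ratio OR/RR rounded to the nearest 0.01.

0.80

Cells: a = 354, b = 1981, c = 452, d = 960.
OR = (354·960)/(1981·452) = 339840/895412 = 0.37953
Risk in exposed = 354/2335 = 0.15161; risk in unexposed = 452/1412 = 0.32011; RR = 0.47360
OR/RR = 0.37953 / 0.47360 = 0.80138
The outcome is not rare, so the OR lies further from 1 than the RR.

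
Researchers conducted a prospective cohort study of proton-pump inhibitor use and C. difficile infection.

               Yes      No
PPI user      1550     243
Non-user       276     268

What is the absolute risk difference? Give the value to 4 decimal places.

0.3571

Cells: a = 1550, b = 243, c = 276, d = 268.
Risk in exposed = 1550/1793 = 0.864473; risk in unexposed = 276/544 = 0.507353.
Risk difference = 0.864473 − 0.507353 = 0.357120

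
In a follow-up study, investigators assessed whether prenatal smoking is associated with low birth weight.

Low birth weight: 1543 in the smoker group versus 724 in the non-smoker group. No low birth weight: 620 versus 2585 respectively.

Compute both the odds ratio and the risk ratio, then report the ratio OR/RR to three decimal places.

2.725

From the description: a = 1543, b = 620, c = 724, d = 2585.
OR = (1543·2585)/(620·724) = 3988655/448880 = 8.88579
Risk in exposed = 1543/2163 = 0.71336; risk in unexposed = 724/3309 = 0.21880; RR = 3.26038
OR/RR = 8.88579 / 3.26038 = 2.72539
The outcome is not rare, so the OR lies further from 1 than the RR.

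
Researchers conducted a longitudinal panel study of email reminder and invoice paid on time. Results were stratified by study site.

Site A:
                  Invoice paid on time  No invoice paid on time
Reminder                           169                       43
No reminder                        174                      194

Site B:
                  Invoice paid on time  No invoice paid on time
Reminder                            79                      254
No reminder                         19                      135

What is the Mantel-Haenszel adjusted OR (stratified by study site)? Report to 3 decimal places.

3.438

OR_MH = Σ(aᵢdᵢ/nᵢ) / Σ(bᵢcᵢ/nᵢ), where nᵢ is the stratum total.
Stratum 1 (Site A): n = 580; a·d/n = 169·194/580 = 56.5276; b·c/n = 43·174/580 = 12.9000
Stratum 2 (Site B): n = 487; a·d/n = 79·135/487 = 21.8994; b·c/n = 254·19/487 = 9.9097
OR_MH = (56.5276 + 21.8994) / (12.9000 + 9.9097) = 78.4270 / 22.8097 = 3.43832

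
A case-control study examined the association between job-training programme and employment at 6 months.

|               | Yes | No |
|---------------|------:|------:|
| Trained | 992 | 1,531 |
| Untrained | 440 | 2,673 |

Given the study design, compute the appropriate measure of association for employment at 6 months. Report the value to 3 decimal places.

3.936

Cells: a = 992, b = 1531, c = 440, d = 2673.
This is a case-control study: participants were sampled on outcome status, so risks in the source population cannot be estimated directly — relative risk is not valid here. The odds ratio is the appropriate measure.
OR = (a·d)/(b·c) = (992 × 2673) / (1531 × 440) = 2651616 / 673640 = 3.93625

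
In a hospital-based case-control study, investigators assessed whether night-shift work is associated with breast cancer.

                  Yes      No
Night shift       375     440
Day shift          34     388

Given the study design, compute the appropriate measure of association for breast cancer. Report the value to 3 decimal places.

9.726

Cells: a = 375, b = 440, c = 34, d = 388.
This is a hospital-based case-control study: participants were sampled on outcome status, so risks in the source population cannot be estimated directly — relative risk is not valid here. The odds ratio is the appropriate measure.
OR = (a·d)/(b·c) = (375 × 388) / (440 × 34) = 145500 / 14960 = 9.72594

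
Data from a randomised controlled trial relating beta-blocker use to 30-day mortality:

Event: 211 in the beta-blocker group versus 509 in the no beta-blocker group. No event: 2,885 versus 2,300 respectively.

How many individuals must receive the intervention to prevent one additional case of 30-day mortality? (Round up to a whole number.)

Risk in treated group = 211/3096 = 0.06815; risk in control = 509/2809 = 0.18120.
Absolute risk reduction = 0.18120 − 0.06815 = 0.11305
NNT = 1 / ARR = 1 / 0.11305 = 8.846 → round up → 9

9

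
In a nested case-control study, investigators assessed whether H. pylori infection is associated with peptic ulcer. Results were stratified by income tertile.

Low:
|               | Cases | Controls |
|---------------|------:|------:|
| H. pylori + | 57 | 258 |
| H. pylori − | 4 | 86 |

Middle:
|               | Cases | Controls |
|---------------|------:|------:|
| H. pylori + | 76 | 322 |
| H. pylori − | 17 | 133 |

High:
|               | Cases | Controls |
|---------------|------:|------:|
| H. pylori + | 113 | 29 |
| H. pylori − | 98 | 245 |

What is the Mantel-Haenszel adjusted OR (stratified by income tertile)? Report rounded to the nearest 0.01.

OR_MH = Σ(aᵢdᵢ/nᵢ) / Σ(bᵢcᵢ/nᵢ), where nᵢ is the stratum total.
Stratum 1 (Low): n = 405; a·d/n = 57·86/405 = 12.1037; b·c/n = 258·4/405 = 2.5481
Stratum 2 (Middle): n = 548; a·d/n = 76·133/548 = 18.4453; b·c/n = 322·17/548 = 9.9891
Stratum 3 (High): n = 485; a·d/n = 113·245/485 = 57.0825; b·c/n = 29·98/485 = 5.8598
OR_MH = (12.1037 + 18.4453 + 57.0825) / (2.5481 + 9.9891 + 5.8598) = 87.6314 / 18.3970 = 4.76336

4.76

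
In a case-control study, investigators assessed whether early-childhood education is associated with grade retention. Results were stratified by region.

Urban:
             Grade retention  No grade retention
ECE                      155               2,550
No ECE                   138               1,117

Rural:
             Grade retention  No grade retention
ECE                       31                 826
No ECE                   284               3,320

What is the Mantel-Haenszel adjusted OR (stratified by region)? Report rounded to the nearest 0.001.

0.472

OR_MH = Σ(aᵢdᵢ/nᵢ) / Σ(bᵢcᵢ/nᵢ), where nᵢ is the stratum total.
Stratum 1 (Urban): n = 3960; a·d/n = 155·1117/3960 = 43.7210; b·c/n = 2550·138/3960 = 88.8636
Stratum 2 (Rural): n = 4461; a·d/n = 31·3320/4461 = 23.0711; b·c/n = 826·284/4461 = 52.5855
OR_MH = (43.7210 + 23.0711) / (88.8636 + 52.5855) = 66.7920 / 141.4492 = 0.47220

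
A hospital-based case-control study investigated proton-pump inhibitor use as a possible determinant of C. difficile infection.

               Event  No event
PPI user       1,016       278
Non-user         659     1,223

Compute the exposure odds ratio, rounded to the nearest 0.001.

6.783

Cells: a = 1016, b = 278, c = 659, d = 1223.
OR = (a·d)/(b·c) = (1016 × 1223) / (278 × 659) = 1242568 / 183202 = 6.78250
The odds of C. difficile infection are about 6.78 times as high in the ppi user group.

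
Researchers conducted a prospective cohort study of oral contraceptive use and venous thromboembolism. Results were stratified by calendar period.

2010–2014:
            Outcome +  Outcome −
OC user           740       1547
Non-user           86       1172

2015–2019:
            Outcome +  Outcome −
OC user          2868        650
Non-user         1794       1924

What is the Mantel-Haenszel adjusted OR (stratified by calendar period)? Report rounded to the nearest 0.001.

5.070

OR_MH = Σ(aᵢdᵢ/nᵢ) / Σ(bᵢcᵢ/nᵢ), where nᵢ is the stratum total.
Stratum 1 (2010–2014): n = 3545; a·d/n = 740·1172/3545 = 244.6488; b·c/n = 1547·86/3545 = 37.5295
Stratum 2 (2015–2019): n = 7236; a·d/n = 2868·1924/7236 = 762.5804; b·c/n = 650·1794/7236 = 161.1526
OR_MH = (244.6488 + 762.5804) / (37.5295 + 161.1526) = 1007.2292 / 198.6820 = 5.06955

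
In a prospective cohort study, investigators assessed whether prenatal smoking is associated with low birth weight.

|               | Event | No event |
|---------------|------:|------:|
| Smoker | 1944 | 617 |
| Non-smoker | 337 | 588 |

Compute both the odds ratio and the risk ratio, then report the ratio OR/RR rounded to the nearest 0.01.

2.64

Cells: a = 1944, b = 617, c = 337, d = 588.
OR = (1944·588)/(617·337) = 1143072/207929 = 5.49741
Risk in exposed = 1944/2561 = 0.75908; risk in unexposed = 337/925 = 0.36432; RR = 2.08352
OR/RR = 5.49741 / 2.08352 = 2.63852
The outcome is not rare, so the OR lies further from 1 than the RR.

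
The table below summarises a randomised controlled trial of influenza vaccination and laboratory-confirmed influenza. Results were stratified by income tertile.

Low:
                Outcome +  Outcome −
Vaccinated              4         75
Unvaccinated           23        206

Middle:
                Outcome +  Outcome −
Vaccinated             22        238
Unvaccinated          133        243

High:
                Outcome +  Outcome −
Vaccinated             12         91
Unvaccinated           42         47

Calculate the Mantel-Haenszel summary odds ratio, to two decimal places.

0.19

OR_MH = Σ(aᵢdᵢ/nᵢ) / Σ(bᵢcᵢ/nᵢ), where nᵢ is the stratum total.
Stratum 1 (Low): n = 308; a·d/n = 4·206/308 = 2.6753; b·c/n = 75·23/308 = 5.6006
Stratum 2 (Middle): n = 636; a·d/n = 22·243/636 = 8.4057; b·c/n = 238·133/636 = 49.7704
Stratum 3 (High): n = 192; a·d/n = 12·47/192 = 2.9375; b·c/n = 91·42/192 = 19.9062
OR_MH = (2.6753 + 8.4057 + 2.9375) / (5.6006 + 49.7704 + 19.9062) = 14.0185 / 75.2773 = 0.18622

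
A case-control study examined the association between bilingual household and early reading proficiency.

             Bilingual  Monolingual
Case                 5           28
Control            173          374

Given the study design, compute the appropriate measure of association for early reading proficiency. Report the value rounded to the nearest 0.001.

Reading the table with exposure as columns: a = 5 (Bilingual, case), b = 173 (Bilingual, non-case), c = 28 (Monolingual, case), d = 374.
This is a case-control study: participants were sampled on outcome status, so risks in the source population cannot be estimated directly — relative risk is not valid here. The odds ratio is the appropriate measure.
OR = (a·d)/(b·c) = (5 × 374) / (173 × 28) = 1870 / 4844 = 0.38604

0.386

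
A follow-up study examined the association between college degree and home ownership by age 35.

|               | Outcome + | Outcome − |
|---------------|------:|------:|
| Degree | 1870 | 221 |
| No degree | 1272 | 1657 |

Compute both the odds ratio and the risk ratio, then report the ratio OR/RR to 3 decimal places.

Cells: a = 1870, b = 221, c = 1272, d = 1657.
OR = (1870·1657)/(221·1272) = 3098590/281112 = 11.02262
Risk in exposed = 1870/2091 = 0.89431; risk in unexposed = 1272/2929 = 0.43428; RR = 2.05930
OR/RR = 11.02262 / 2.05930 = 5.35260
The outcome is not rare, so the OR lies further from 1 than the RR.

5.353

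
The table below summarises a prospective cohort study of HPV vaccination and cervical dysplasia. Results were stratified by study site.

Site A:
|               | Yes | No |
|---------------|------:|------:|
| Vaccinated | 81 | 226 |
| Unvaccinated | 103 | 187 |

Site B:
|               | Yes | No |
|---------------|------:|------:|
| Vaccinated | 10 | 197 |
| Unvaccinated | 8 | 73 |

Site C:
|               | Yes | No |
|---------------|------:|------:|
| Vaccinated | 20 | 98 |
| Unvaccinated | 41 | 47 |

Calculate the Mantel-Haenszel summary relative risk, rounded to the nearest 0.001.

0.617

RR_MH = Σ(aᵢ·n₀ᵢ/nᵢ) / Σ(cᵢ·n₁ᵢ/nᵢ), with n₁ᵢ = aᵢ+bᵢ (exposed), n₀ᵢ = cᵢ+dᵢ (unexposed), nᵢ = n₁ᵢ+n₀ᵢ.
Stratum 1 (Site A): n₁ = 307, n₀ = 290, n = 597; a·n₀/n = 81·290/597 = 39.3467; c·n₁/n = 103·307/597 = 52.9665
Stratum 2 (Site B): n₁ = 207, n₀ = 81, n = 288; a·n₀/n = 10·81/288 = 2.8125; c·n₁/n = 8·207/288 = 5.7500
Stratum 3 (Site C): n₁ = 118, n₀ = 88, n = 206; a·n₀/n = 20·88/206 = 8.5437; c·n₁/n = 41·118/206 = 23.4854
RR_MH = (39.3467 + 2.8125 + 8.5437) / (52.9665 + 5.7500 + 23.4854) = 50.7029 / 82.2019 = 0.61681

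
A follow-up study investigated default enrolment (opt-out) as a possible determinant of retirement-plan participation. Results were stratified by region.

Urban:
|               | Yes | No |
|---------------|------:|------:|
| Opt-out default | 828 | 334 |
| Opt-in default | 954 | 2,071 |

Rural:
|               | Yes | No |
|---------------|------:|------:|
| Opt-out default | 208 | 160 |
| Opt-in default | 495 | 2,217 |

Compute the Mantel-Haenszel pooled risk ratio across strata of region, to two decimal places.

2.41

RR_MH = Σ(aᵢ·n₀ᵢ/nᵢ) / Σ(cᵢ·n₁ᵢ/nᵢ), with n₁ᵢ = aᵢ+bᵢ (exposed), n₀ᵢ = cᵢ+dᵢ (unexposed), nᵢ = n₁ᵢ+n₀ᵢ.
Stratum 1 (Urban): n₁ = 1162, n₀ = 3025, n = 4187; a·n₀/n = 828·3025/4187 = 598.2087; c·n₁/n = 954·1162/4187 = 264.7595
Stratum 2 (Rural): n₁ = 368, n₀ = 2712, n = 3080; a·n₀/n = 208·2712/3080 = 183.1481; c·n₁/n = 495·368/3080 = 59.1429
RR_MH = (598.2087 + 183.1481) / (264.7595 + 59.1429) = 781.3568 / 323.9024 = 2.41232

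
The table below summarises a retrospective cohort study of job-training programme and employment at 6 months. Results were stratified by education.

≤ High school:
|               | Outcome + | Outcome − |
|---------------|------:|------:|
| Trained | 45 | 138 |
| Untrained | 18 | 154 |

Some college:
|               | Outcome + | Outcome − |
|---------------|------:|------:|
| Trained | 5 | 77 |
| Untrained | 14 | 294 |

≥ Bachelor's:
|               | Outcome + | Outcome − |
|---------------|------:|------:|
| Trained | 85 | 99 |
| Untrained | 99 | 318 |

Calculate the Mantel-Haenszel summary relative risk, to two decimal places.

RR_MH = Σ(aᵢ·n₀ᵢ/nᵢ) / Σ(cᵢ·n₁ᵢ/nᵢ), with n₁ᵢ = aᵢ+bᵢ (exposed), n₀ᵢ = cᵢ+dᵢ (unexposed), nᵢ = n₁ᵢ+n₀ᵢ.
Stratum 1 (≤ High school): n₁ = 183, n₀ = 172, n = 355; a·n₀/n = 45·172/355 = 21.8028; c·n₁/n = 18·183/355 = 9.2789
Stratum 2 (Some college): n₁ = 82, n₀ = 308, n = 390; a·n₀/n = 5·308/390 = 3.9487; c·n₁/n = 14·82/390 = 2.9436
Stratum 3 (≥ Bachelor's): n₁ = 184, n₀ = 417, n = 601; a·n₀/n = 85·417/601 = 58.9767; c·n₁/n = 99·184/601 = 30.3095
RR_MH = (21.8028 + 3.9487 + 58.9767) / (9.2789 + 2.9436 + 30.3095) = 84.7282 / 42.5319 = 1.99211

1.99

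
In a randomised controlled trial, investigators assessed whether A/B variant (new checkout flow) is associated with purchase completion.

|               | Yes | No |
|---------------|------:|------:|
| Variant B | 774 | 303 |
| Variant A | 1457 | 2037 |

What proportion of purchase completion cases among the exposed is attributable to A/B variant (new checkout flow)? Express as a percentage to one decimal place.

Cells: a = 774, b = 303, c = 1457, d = 2037.
Risk in exposed = 774/1077 = 0.71866; risk in unexposed = 1457/3494 = 0.41700.
RR = 0.71866/0.41700 = 1.72341
AR% = (RR − 1)/RR × 100 = (1.72341 − 1)/1.72341 × 100 = 41.9755%

42.0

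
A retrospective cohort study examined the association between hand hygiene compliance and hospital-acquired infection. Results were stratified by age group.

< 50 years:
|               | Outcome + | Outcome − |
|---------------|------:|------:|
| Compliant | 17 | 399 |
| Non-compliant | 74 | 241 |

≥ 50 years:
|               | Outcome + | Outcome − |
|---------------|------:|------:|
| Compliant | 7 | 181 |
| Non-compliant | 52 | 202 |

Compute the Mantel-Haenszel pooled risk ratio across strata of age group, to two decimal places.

RR_MH = Σ(aᵢ·n₀ᵢ/nᵢ) / Σ(cᵢ·n₁ᵢ/nᵢ), with n₁ᵢ = aᵢ+bᵢ (exposed), n₀ᵢ = cᵢ+dᵢ (unexposed), nᵢ = n₁ᵢ+n₀ᵢ.
Stratum 1 (< 50 years): n₁ = 416, n₀ = 315, n = 731; a·n₀/n = 17·315/731 = 7.3256; c·n₁/n = 74·416/731 = 42.1122
Stratum 2 (≥ 50 years): n₁ = 188, n₀ = 254, n = 442; a·n₀/n = 7·254/442 = 4.0226; c·n₁/n = 52·188/442 = 22.1176
RR_MH = (7.3256 + 4.0226) / (42.1122 + 22.1176) = 11.3482 / 64.2298 = 0.17668

0.18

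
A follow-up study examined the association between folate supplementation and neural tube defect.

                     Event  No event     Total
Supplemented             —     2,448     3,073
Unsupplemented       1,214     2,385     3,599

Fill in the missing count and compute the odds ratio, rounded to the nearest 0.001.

0.502

The missing cell is in the exposed row: 3073 − 2448 = 625.
So a = 625, b = 2448, c = 1214, d = 2385.
OR = (a·d)/(b·c) = (625 × 2385) / (2448 × 1214) = 1490625 / 2971872 = 0.50158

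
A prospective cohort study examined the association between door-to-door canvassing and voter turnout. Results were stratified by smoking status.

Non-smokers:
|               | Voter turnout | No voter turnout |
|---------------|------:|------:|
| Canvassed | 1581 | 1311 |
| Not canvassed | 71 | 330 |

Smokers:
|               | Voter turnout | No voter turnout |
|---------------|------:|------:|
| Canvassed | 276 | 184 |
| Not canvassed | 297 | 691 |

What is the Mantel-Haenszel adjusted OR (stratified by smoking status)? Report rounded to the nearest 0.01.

OR_MH = Σ(aᵢdᵢ/nᵢ) / Σ(bᵢcᵢ/nᵢ), where nᵢ is the stratum total.
Stratum 1 (Non-smokers): n = 3293; a·d/n = 1581·330/3293 = 158.4361; b·c/n = 1311·71/3293 = 28.2663
Stratum 2 (Smokers): n = 1448; a·d/n = 276·691/1448 = 131.7099; b·c/n = 184·297/1448 = 37.7403
OR_MH = (158.4361 + 131.7099) / (28.2663 + 37.7403) = 290.1460 / 66.0067 = 4.39571

4.40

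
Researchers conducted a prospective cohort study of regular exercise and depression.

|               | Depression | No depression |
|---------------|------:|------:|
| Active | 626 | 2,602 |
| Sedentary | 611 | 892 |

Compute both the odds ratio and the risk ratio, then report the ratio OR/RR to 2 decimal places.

0.74

Cells: a = 626, b = 2602, c = 611, d = 892.
OR = (626·892)/(2602·611) = 558392/1589822 = 0.35123
Risk in exposed = 626/3228 = 0.19393; risk in unexposed = 611/1503 = 0.40652; RR = 0.47704
OR/RR = 0.35123 / 0.47704 = 0.73626
The outcome is not rare, so the OR lies further from 1 than the RR.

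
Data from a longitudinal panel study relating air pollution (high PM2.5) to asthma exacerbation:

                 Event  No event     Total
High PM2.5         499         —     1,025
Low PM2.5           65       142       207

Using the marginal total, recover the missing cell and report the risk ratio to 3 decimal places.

The missing cell is in the exposed row: 1025 − 499 = 526.
So a = 499, b = 526, c = 65, d = 142.
RR = [a/(a+b)] / [c/(c+d)] = (499/1025) / (65/207) = 0.48683/0.31401 = 1.55036

1.550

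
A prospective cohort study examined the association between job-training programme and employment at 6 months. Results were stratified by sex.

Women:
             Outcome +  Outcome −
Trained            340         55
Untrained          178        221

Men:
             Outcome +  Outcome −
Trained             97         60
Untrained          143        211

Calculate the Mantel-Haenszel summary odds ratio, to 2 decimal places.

OR_MH = Σ(aᵢdᵢ/nᵢ) / Σ(bᵢcᵢ/nᵢ), where nᵢ is the stratum total.
Stratum 1 (Women): n = 794; a·d/n = 340·221/794 = 94.6348; b·c/n = 55·178/794 = 12.3300
Stratum 2 (Men): n = 511; a·d/n = 97·211/511 = 40.0528; b·c/n = 60·143/511 = 16.7906
OR_MH = (94.6348 + 40.0528) / (12.3300 + 16.7906) = 134.6876 / 29.1206 = 4.62517

4.63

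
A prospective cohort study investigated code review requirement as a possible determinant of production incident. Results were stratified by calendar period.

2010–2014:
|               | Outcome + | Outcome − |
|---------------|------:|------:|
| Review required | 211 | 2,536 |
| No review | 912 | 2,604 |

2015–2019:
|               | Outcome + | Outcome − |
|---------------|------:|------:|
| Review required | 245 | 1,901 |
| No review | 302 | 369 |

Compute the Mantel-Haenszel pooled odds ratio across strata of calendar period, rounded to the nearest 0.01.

OR_MH = Σ(aᵢdᵢ/nᵢ) / Σ(bᵢcᵢ/nᵢ), where nᵢ is the stratum total.
Stratum 1 (2010–2014): n = 6263; a·d/n = 211·2604/6263 = 87.7286; b·c/n = 2536·912/6263 = 369.2850
Stratum 2 (2015–2019): n = 2817; a·d/n = 245·369/2817 = 32.0927; b·c/n = 1901·302/2817 = 203.7991
OR_MH = (87.7286 + 32.0927) / (369.2850 + 203.7991) = 119.8212 / 573.0841 = 0.20908

0.21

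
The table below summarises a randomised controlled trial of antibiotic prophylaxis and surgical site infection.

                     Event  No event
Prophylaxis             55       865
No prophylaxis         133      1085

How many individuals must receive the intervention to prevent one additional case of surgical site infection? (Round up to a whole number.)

Risk in treated group = 55/920 = 0.05978; risk in control = 133/1218 = 0.10920.
Absolute risk reduction = 0.10920 − 0.05978 = 0.04941
NNT = 1 / ARR = 1 / 0.04941 = 20.238 → round up → 21

21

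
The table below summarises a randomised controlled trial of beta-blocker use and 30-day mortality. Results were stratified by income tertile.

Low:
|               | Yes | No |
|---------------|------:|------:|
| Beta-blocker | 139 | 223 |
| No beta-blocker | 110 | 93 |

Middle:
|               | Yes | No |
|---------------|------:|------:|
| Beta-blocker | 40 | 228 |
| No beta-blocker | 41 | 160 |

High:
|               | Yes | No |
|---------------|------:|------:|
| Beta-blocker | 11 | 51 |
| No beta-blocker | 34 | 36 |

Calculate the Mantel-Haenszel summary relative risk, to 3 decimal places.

RR_MH = Σ(aᵢ·n₀ᵢ/nᵢ) / Σ(cᵢ·n₁ᵢ/nᵢ), with n₁ᵢ = aᵢ+bᵢ (exposed), n₀ᵢ = cᵢ+dᵢ (unexposed), nᵢ = n₁ᵢ+n₀ᵢ.
Stratum 1 (Low): n₁ = 362, n₀ = 203, n = 565; a·n₀/n = 139·203/565 = 49.9416; c·n₁/n = 110·362/565 = 70.4779
Stratum 2 (Middle): n₁ = 268, n₀ = 201, n = 469; a·n₀/n = 40·201/469 = 17.1429; c·n₁/n = 41·268/469 = 23.4286
Stratum 3 (High): n₁ = 62, n₀ = 70, n = 132; a·n₀/n = 11·70/132 = 5.8333; c·n₁/n = 34·62/132 = 15.9697
RR_MH = (49.9416 + 17.1429 + 5.8333) / (70.4779 + 23.4286 + 15.9697) = 72.9178 / 109.8761 = 0.66364

0.664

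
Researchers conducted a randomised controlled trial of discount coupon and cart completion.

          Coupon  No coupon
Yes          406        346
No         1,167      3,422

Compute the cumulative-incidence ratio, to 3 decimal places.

2.811

Reading the table with exposure as columns: a = 406 (Coupon, case), b = 1167 (Coupon, non-case), c = 346 (No coupon, case), d = 3422.
Risk in exposed = 406/1573 = 0.25811; risk in unexposed = 346/3768 = 0.09183.
RR = 0.25811 / 0.09183 = 2.81081
The risk among the exposed is 2.81 times that among the unexposed.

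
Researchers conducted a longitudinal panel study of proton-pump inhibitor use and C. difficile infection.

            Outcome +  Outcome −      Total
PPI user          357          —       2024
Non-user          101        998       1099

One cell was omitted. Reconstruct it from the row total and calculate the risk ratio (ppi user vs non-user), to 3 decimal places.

1.919

The missing cell is in the exposed row: 2024 − 357 = 1667.
So a = 357, b = 1667, c = 101, d = 998.
RR = [a/(a+b)] / [c/(c+d)] = (357/2024) / (101/1099) = 0.17638/0.09190 = 1.91926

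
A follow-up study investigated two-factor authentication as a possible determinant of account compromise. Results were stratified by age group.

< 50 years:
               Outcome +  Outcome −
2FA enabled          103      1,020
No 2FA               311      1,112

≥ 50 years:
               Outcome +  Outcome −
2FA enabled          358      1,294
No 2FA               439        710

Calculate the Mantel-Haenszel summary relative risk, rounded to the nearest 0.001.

0.516

RR_MH = Σ(aᵢ·n₀ᵢ/nᵢ) / Σ(cᵢ·n₁ᵢ/nᵢ), with n₁ᵢ = aᵢ+bᵢ (exposed), n₀ᵢ = cᵢ+dᵢ (unexposed), nᵢ = n₁ᵢ+n₀ᵢ.
Stratum 1 (< 50 years): n₁ = 1123, n₀ = 1423, n = 2546; a·n₀/n = 103·1423/2546 = 57.5683; c·n₁/n = 311·1123/2546 = 137.1771
Stratum 2 (≥ 50 years): n₁ = 1652, n₀ = 1149, n = 2801; a·n₀/n = 358·1149/2801 = 146.8554; c·n₁/n = 439·1652/2801 = 258.9175
RR_MH = (57.5683 + 146.8554) / (137.1771 + 258.9175) = 204.4238 / 396.0947 = 0.51610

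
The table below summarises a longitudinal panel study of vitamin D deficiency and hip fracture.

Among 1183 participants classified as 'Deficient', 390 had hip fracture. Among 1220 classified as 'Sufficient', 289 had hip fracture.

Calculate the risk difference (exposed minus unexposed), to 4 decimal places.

0.0928

From the description: a = 390, b = 793, c = 289, d = 931.
Risk in exposed = 390/1183 = 0.329670; risk in unexposed = 289/1220 = 0.236885.
Risk difference = 0.329670 − 0.236885 = 0.092785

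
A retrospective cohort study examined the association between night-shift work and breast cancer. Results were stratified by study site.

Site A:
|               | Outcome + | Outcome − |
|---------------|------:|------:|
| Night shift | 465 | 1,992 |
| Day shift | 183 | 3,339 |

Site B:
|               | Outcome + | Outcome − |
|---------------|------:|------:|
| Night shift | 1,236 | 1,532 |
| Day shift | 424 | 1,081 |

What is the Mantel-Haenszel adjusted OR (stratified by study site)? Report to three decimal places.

OR_MH = Σ(aᵢdᵢ/nᵢ) / Σ(bᵢcᵢ/nᵢ), where nᵢ is the stratum total.
Stratum 1 (Site A): n = 5979; a·d/n = 465·3339/5979 = 259.6814; b·c/n = 1992·183/5979 = 60.9694
Stratum 2 (Site B): n = 4273; a·d/n = 1236·1081/4273 = 312.6880; b·c/n = 1532·424/4273 = 152.0168
OR_MH = (259.6814 + 312.6880) / (60.9694 + 152.0168) = 572.3694 / 212.9862 = 2.68735

2.687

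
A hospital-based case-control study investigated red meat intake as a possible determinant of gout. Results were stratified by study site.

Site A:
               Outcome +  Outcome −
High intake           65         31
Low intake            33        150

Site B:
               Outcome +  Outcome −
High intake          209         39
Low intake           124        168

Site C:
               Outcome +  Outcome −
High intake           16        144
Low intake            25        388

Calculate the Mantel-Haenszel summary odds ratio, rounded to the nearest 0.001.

OR_MH = Σ(aᵢdᵢ/nᵢ) / Σ(bᵢcᵢ/nᵢ), where nᵢ is the stratum total.
Stratum 1 (Site A): n = 279; a·d/n = 65·150/279 = 34.9462; b·c/n = 31·33/279 = 3.6667
Stratum 2 (Site B): n = 540; a·d/n = 209·168/540 = 65.0222; b·c/n = 39·124/540 = 8.9556
Stratum 3 (Site C): n = 573; a·d/n = 16·388/573 = 10.8342; b·c/n = 144·25/573 = 6.2827
OR_MH = (34.9462 + 65.0222 + 10.8342) / (3.6667 + 8.9556 + 6.2827) = 110.8027 / 18.9049 = 5.86104

5.861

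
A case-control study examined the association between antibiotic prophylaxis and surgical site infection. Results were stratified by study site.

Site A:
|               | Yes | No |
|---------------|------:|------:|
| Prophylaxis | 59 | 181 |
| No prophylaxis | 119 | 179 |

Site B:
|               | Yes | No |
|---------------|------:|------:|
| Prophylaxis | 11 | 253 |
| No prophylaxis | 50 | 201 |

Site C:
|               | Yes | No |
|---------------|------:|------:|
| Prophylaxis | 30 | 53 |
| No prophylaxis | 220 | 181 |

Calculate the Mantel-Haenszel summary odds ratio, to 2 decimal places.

0.40

OR_MH = Σ(aᵢdᵢ/nᵢ) / Σ(bᵢcᵢ/nᵢ), where nᵢ is the stratum total.
Stratum 1 (Site A): n = 538; a·d/n = 59·179/538 = 19.6301; b·c/n = 181·119/538 = 40.0353
Stratum 2 (Site B): n = 515; a·d/n = 11·201/515 = 4.2932; b·c/n = 253·50/515 = 24.5631
Stratum 3 (Site C): n = 484; a·d/n = 30·181/484 = 11.2190; b·c/n = 53·220/484 = 24.0909
OR_MH = (19.6301 + 4.2932 + 11.2190) / (40.0353 + 24.5631 + 24.0909) = 35.1423 / 88.6893 = 0.39624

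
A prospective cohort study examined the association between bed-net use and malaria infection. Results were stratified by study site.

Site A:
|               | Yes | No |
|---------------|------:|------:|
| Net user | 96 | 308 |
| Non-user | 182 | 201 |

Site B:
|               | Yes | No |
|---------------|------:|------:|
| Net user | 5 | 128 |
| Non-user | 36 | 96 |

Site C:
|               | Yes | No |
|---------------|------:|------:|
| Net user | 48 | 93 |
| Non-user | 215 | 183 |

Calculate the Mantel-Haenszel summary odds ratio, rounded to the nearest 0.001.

0.339

OR_MH = Σ(aᵢdᵢ/nᵢ) / Σ(bᵢcᵢ/nᵢ), where nᵢ is the stratum total.
Stratum 1 (Site A): n = 787; a·d/n = 96·201/787 = 24.5184; b·c/n = 308·182/787 = 71.2274
Stratum 2 (Site B): n = 265; a·d/n = 5·96/265 = 1.8113; b·c/n = 128·36/265 = 17.3887
Stratum 3 (Site C): n = 539; a·d/n = 48·183/539 = 16.2968; b·c/n = 93·215/539 = 37.0965
OR_MH = (24.5184 + 1.8113 + 16.2968) / (71.2274 + 17.3887 + 37.0965) = 42.6266 / 125.7126 = 0.33908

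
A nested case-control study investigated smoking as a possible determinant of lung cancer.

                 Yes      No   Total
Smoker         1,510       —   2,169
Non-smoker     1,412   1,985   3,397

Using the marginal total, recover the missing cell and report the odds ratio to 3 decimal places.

3.221

The missing cell is in the exposed row: 2169 − 1510 = 659.
So a = 1510, b = 659, c = 1412, d = 1985.
OR = (a·d)/(b·c) = (1510 × 1985) / (659 × 1412) = 2997350 / 930508 = 3.22120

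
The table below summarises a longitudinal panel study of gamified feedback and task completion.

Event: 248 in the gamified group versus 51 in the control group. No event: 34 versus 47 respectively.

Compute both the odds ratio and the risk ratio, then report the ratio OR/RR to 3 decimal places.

3.978

From the description: a = 248, b = 34, c = 51, d = 47.
OR = (248·47)/(34·51) = 11656/1734 = 6.72203
Risk in exposed = 248/282 = 0.87943; risk in unexposed = 51/98 = 0.52041; RR = 1.68989
OR/RR = 6.72203 / 1.68989 = 3.97779
The outcome is not rare, so the OR lies further from 1 than the RR.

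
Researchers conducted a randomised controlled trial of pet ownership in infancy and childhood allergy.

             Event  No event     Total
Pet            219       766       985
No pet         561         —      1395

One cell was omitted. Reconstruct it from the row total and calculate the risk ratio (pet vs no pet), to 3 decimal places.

0.553

The missing cell is in the unexposed row: 1395 − 561 = 834.
So a = 219, b = 766, c = 561, d = 834.
RR = [a/(a+b)] / [c/(c+d)] = (219/985) / (561/1395) = 0.22234/0.40215 = 0.55287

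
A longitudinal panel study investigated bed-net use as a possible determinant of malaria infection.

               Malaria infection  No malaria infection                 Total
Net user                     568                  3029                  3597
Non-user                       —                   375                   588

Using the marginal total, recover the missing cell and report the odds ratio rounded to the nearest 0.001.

The missing cell is in the unexposed row: 588 − 375 = 213.
So a = 568, b = 3029, c = 213, d = 375.
OR = (a·d)/(b·c) = (568 × 375) / (3029 × 213) = 213000 / 645177 = 0.33014

0.330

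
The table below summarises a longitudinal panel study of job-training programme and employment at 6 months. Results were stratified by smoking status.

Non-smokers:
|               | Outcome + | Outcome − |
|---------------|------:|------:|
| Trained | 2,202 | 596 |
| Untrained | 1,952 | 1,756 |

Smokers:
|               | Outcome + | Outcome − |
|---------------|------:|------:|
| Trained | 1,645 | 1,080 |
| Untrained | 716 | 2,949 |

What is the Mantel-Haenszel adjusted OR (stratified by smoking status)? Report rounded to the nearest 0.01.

OR_MH = Σ(aᵢdᵢ/nᵢ) / Σ(bᵢcᵢ/nᵢ), where nᵢ is the stratum total.
Stratum 1 (Non-smokers): n = 6506; a·d/n = 2202·1756/6506 = 594.3302; b·c/n = 596·1952/6506 = 178.8183
Stratum 2 (Smokers): n = 6390; a·d/n = 1645·2949/6390 = 759.1714; b·c/n = 1080·716/6390 = 121.0141
OR_MH = (594.3302 + 759.1714) / (178.8183 + 121.0141) = 1353.5015 / 299.8324 = 4.51419

4.51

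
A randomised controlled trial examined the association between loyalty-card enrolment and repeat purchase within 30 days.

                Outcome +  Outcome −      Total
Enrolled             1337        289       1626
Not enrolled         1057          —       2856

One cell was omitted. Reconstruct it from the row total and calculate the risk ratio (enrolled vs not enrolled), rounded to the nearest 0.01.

2.22

The missing cell is in the unexposed row: 2856 − 1057 = 1799.
So a = 1337, b = 289, c = 1057, d = 1799.
RR = [a/(a+b)] / [c/(c+d)] = (1337/1626) / (1057/2856) = 0.82226/0.37010 = 2.22174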